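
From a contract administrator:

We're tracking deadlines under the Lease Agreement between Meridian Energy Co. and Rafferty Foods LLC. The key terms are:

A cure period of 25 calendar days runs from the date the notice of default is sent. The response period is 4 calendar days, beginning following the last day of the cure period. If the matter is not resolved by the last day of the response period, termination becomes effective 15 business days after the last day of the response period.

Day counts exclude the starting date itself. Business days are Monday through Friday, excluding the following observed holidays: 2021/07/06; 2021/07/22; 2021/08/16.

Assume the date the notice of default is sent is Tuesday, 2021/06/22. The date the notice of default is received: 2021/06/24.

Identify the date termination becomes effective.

The last day of the cure period: 2021/06/22 + 25 days = 2021/07/17.
Adding 4 calendar days to 2021/07/17 gives 2021/07/21, which is the last day of the response period.
The date termination becomes effective: 15 business days after Wednesday, 2021/07/21, skipping weekends and the listed holiday on Jul 22 — Jul 23, Jul 26, Jul 27, Jul 28, …, Aug 10, Aug 11, Aug 12 — lands on Thursday, 2021/08/12.

2021/08/12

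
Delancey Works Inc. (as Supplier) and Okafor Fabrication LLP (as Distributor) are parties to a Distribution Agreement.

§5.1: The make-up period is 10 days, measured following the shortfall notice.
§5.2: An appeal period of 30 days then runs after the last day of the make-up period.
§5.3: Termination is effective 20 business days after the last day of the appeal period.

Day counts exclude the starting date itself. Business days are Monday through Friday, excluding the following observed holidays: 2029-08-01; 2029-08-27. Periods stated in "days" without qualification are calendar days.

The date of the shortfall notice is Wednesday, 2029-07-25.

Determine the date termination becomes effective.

2029-10-01

The last day of the make-up period: 2029-07-25 + 10 days = 2029-08-04.
The last day of the appeal period: 30 calendar days after 2029-08-04 is 2029-09-03.
The date termination becomes effective: 20 business days after Monday, 2029-09-03, skipping weekends — Sep 4, Sep 5, Sep 6, Sep 7, …, Sep 27, Sep 28, Oct 1 — lands on Monday, 2029-10-01.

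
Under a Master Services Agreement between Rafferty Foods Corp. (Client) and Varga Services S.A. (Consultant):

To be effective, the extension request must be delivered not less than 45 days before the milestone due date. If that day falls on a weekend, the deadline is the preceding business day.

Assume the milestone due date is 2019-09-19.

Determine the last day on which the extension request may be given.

Counting back 45 calendar days from 2019-09-19 gives 2019-08-05. That is a Monday, so no adjustment is needed.

2019-08-05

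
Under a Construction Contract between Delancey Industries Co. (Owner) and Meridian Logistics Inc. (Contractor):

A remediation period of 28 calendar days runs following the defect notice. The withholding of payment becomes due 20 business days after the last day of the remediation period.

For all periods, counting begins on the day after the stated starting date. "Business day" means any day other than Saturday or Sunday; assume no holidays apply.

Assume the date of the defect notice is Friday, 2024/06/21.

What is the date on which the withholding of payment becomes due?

2024/08/16

The last day of the remediation period: 28 calendar days after 2024/06/21 is 2024/07/19.
The date on which the withholding of payment becomes due: 20 business days after Friday, 2024/07/19, skipping weekends — Jul 22, Jul 23, Jul 24, Jul 25, …, Aug 14, Aug 15, Aug 16 — lands on Friday, 2024/08/16.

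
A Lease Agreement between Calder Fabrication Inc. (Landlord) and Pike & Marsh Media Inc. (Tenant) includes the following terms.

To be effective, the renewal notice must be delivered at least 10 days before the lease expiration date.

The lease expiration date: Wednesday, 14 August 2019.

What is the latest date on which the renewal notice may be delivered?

4 August 2019

14 August 2019 minus 10 days is 4 August 2019.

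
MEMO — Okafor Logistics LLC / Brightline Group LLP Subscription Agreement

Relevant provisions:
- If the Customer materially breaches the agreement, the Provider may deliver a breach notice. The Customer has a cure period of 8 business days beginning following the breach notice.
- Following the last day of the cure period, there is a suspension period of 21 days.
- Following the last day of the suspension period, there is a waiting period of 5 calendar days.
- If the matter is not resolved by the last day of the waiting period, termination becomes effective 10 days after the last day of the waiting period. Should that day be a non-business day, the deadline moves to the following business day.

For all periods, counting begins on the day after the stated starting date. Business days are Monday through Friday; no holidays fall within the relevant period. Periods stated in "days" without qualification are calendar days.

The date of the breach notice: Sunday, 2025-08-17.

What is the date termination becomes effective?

From Sunday, 2025-08-17, 8 business days (Aug 18, Aug 19, Aug 20, Aug 21, Aug 22, Aug 25, Aug 26, Aug 27, skipping weekends) brings us to Wednesday, 2025-08-27, which is the last day of the cure period.
Adding 21 calendar days to 2025-08-27 gives 2025-09-17, which is the last day of the suspension period.
The last day of the waiting period: 5 calendar days after 2025-09-17 is 2025-09-22.
Adding 10 calendar days to 2025-09-22 gives 2025-10-02, which is the date termination becomes effective. 2025-10-02 is a Thursday, so no roll-forward applies.

2025-10-02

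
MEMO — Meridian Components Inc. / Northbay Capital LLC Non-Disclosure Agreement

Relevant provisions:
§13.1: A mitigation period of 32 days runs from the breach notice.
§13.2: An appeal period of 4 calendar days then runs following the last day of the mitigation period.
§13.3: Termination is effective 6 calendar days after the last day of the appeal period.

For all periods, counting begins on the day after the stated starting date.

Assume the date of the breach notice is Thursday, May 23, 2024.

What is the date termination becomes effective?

The last day of the mitigation period: 32 calendar days after May 23, 2024 is Jun 24, 2024.
The last day of the appeal period: Jun 24, 2024 + 4 days = Jun 28, 2024.
The date termination becomes effective: Jun 28, 2024 + 6 days = Jul 4, 2024.

Jul 4, 2024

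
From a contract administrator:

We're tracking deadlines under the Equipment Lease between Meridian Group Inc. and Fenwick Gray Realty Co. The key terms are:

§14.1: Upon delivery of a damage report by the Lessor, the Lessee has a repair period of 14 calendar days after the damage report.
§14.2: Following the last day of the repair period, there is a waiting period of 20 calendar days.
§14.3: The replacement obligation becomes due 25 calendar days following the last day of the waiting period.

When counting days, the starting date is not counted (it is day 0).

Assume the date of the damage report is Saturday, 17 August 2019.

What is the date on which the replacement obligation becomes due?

The last day of the repair period: 14 calendar days after 17 August 2019 is 31 August 2019.
The last day of the waiting period: 20 calendar days after 31 August 2019 is 20 September 2019.
Adding 25 calendar days to 20 September 2019 gives 15 October 2019, which is the date on which the replacement obligation becomes due.

15 October 2019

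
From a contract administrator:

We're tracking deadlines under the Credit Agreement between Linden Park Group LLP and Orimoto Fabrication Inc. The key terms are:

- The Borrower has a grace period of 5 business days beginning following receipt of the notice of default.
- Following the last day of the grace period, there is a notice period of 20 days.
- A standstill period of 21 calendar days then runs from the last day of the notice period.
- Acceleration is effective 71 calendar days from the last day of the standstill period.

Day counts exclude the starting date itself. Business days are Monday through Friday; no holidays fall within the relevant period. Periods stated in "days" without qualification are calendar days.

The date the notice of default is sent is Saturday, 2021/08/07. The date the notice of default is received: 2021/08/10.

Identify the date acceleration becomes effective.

From Tuesday, 2021/08/10, 5 business days (Aug 11, Aug 12, Aug 13, Aug 16, Aug 17, skipping weekends) brings us to Tuesday, 2021/08/17, which is the last day of the grace period.
The last day of the notice period: 20 calendar days after 2021/08/17 is 2021/09/06.
Adding 21 calendar days to 2021/09/06 gives 2021/09/27, which is the last day of the standstill period.
The date acceleration becomes effective: 2021/09/27 + 71 days = 2021/12/07.

2021/12/07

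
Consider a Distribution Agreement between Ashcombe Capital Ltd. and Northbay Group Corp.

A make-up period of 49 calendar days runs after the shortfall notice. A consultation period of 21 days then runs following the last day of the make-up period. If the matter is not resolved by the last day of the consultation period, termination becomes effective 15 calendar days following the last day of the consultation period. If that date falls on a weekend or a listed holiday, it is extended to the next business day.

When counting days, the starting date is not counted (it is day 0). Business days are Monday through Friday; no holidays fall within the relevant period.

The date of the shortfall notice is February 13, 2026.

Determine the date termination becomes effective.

May 11, 2026

The last day of the make-up period: 49 calendar days after February 13, 2026 is April 3, 2026.
The last day of the consultation period: April 3, 2026 + 21 days = April 24, 2026.
Adding 15 calendar days to April 24, 2026 gives May 9, 2026, which is the date termination becomes effective. That falls on a Saturday, so it rolls to the next business day, Monday, May 11, 2026.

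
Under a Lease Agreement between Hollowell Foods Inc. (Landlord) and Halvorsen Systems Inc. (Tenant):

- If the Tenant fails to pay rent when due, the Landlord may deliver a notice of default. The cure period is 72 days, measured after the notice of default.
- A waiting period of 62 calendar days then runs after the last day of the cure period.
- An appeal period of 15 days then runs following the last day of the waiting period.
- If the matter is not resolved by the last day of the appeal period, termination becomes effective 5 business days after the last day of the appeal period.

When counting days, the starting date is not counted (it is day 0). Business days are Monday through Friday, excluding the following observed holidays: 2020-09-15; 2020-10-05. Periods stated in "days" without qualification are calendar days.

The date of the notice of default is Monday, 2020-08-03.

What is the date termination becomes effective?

The last day of the cure period: 72 calendar days after 2020-08-03 is 2020-10-14.
The last day of the waiting period: 2020-10-14 + 62 days = 2020-12-15.
The last day of the appeal period: 15 calendar days after 2020-12-15 is 2020-12-30.
The date termination becomes effective: 5 business days after Wednesday, 2020-12-30, skipping weekends — Dec 31, Jan 1, Jan 4, Jan 5, Jan 6 — lands on Wednesday, 2021-01-06.

2021-01-06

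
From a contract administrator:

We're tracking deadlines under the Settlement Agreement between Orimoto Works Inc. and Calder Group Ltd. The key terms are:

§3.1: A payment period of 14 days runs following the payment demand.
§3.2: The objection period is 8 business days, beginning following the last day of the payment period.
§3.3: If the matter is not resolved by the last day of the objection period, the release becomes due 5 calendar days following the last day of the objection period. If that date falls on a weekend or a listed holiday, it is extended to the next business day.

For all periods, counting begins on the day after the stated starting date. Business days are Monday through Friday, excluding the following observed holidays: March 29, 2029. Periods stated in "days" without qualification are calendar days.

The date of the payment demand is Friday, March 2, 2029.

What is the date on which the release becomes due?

April 2, 2029

Adding 14 calendar days to March 2, 2029 gives March 16, 2029, which is the last day of the payment period.
From Friday, March 16, 2029, 8 business days (Mar 19, Mar 20, Mar 21, Mar 22, Mar 23, Mar 26, Mar 27, Mar 28, skipping weekends) brings us to Wednesday, March 28, 2029, which is the last day of the objection period.
The date on which the release becomes due: March 28, 2029 + 5 days = April 2, 2029. April 2, 2029 is a Monday and is not a listed holiday, so no roll-forward applies.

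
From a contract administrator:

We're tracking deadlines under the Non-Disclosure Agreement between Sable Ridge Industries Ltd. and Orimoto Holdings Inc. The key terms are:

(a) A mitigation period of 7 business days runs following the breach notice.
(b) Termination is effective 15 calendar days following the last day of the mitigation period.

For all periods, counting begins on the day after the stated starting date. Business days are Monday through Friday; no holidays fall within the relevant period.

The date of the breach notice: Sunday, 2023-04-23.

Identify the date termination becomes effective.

2023-05-17

From Sunday, 2023-04-23, 7 business days (Apr 24, Apr 25, Apr 26, Apr 27, Apr 28, May 1, May 2, skipping weekends) brings us to Tuesday, 2023-05-02, which is the last day of the mitigation period.
The date termination becomes effective: 15 calendar days after 2023-05-02 is 2023-05-17.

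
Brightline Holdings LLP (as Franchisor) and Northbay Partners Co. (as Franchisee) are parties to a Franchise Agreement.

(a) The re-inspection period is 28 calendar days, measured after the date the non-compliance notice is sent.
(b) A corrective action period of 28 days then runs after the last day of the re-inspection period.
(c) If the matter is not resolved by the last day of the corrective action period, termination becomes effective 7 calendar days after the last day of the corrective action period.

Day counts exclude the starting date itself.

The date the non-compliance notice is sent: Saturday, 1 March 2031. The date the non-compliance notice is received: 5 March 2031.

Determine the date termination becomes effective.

3 May 2031

The last day of the re-inspection period: 28 calendar days after 1 March 2031 is 29 March 2031.
The last day of the corrective action period: 28 calendar days after 29 March 2031 is 26 April 2031.
Adding 7 calendar days to 26 April 2031 gives 3 May 2031, which is the date termination becomes effective.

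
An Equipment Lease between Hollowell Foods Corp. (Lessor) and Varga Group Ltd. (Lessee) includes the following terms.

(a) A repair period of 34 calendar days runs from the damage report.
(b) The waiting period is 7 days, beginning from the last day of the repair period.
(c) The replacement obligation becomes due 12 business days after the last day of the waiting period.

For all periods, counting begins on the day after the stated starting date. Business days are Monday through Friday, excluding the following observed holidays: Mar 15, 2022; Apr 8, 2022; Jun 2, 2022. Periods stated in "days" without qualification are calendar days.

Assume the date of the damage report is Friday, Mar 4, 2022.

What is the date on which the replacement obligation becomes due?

May 2, 2022

The last day of the repair period: 34 calendar days after Mar 4, 2022 is Apr 7, 2022.
The last day of the waiting period: 7 calendar days after Apr 7, 2022 is Apr 14, 2022.
From Thursday, Apr 14, 2022, 12 business days (Apr 15, Apr 18, Apr 19, Apr 20, …, Apr 28, Apr 29, May 2, skipping weekends) brings us to Monday, May 2, 2022, which is the date on which the replacement obligation becomes due.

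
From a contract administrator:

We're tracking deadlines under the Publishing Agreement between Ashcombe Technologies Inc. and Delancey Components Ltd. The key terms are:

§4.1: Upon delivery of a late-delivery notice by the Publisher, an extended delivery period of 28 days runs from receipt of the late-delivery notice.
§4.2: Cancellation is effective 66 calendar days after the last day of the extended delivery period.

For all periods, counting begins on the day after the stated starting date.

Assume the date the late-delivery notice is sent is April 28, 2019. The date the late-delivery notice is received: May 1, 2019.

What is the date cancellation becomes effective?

August 3, 2019

The last day of the extended delivery period: May 1, 2019 + 28 days = May 29, 2019.
Adding 66 calendar days to May 29, 2019 gives August 3, 2019, which is the date cancellation becomes effective.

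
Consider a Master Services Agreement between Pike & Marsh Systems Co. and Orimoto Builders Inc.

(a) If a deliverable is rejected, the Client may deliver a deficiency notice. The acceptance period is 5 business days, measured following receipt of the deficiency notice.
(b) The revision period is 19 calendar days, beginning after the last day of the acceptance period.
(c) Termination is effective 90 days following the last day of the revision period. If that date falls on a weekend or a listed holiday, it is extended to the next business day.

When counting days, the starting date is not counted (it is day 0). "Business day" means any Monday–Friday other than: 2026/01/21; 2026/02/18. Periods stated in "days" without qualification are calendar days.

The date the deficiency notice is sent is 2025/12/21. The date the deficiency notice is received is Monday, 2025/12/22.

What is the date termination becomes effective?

2026/04/17

The last day of the acceptance period: counting 5 business days from Monday, 2025/12/22 (Dec 23, Dec 24, Dec 25, Dec 26, Dec 29, skipping weekends) reaches Monday, 2025/12/29.
Adding 19 calendar days to 2025/12/29 gives 2026/01/17, which is the last day of the revision period.
The date termination becomes effective: 2026/01/17 + 90 days = 2026/04/17. 2026/04/17 is a Friday and is not a listed holiday, so no roll-forward applies.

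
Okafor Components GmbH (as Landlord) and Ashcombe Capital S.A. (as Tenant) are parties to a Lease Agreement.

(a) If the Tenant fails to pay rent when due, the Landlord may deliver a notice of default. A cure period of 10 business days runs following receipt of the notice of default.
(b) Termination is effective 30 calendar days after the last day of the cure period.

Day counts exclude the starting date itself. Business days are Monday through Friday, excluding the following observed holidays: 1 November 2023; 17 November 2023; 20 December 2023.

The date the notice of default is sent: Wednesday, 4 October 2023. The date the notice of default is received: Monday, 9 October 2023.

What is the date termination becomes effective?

The last day of the cure period: 10 business days after Monday, 9 October 2023, skipping weekends — Oct 10, Oct 11, Oct 12, Oct 13, Oct 16, Oct 17, Oct 18, Oct 19, Oct 20, Oct 23 — lands on Monday, 23 October 2023.
The date termination becomes effective: 30 calendar days after 23 October 2023 is 22 November 2023.

22 November 2023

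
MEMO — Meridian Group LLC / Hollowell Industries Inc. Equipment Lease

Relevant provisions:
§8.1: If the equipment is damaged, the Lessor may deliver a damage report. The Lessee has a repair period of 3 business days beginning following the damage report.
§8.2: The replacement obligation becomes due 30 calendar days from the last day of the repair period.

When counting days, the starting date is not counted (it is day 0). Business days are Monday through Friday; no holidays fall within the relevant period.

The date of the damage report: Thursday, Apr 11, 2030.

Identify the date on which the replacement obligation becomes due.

May 16, 2030

The last day of the repair period: 3 business days after Thursday, Apr 11, 2030, skipping weekends — Apr 12, Apr 15, Apr 16 — lands on Tuesday, Apr 16, 2030.
The date on which the replacement obligation becomes due: Apr 16, 2030 + 30 days = May 16, 2030.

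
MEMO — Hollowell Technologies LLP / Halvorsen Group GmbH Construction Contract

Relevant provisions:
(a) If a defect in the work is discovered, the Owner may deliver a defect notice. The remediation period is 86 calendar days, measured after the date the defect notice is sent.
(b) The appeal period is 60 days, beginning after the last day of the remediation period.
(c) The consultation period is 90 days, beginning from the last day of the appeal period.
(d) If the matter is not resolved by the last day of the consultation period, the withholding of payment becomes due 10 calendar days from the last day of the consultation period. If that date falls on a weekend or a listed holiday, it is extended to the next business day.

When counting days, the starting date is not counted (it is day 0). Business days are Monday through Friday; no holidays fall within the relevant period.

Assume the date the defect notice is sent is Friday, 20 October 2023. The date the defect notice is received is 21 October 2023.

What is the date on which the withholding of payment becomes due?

24 June 2024

Adding 86 calendar days to 20 October 2023 gives 14 January 2024, which is the last day of the remediation period.
The last day of the appeal period: 14 January 2024 + 60 days = 14 March 2024.
The last day of the consultation period: 14 March 2024 + 90 days = 12 June 2024.
Adding 10 calendar days to 12 June 2024 gives 22 June 2024, which is the date on which the withholding of payment becomes due. That falls on a Saturday, so it rolls to the next business day, Monday, 24 June 2024.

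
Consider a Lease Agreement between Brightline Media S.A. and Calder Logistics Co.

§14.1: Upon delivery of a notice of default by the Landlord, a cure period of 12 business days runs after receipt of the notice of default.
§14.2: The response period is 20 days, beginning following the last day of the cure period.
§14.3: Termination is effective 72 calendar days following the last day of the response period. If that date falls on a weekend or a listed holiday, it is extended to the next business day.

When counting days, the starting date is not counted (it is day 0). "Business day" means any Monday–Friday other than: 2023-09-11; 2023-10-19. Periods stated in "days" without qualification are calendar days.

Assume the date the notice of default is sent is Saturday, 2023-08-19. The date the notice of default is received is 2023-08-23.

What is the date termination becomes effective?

2023-12-11

The last day of the cure period: counting 12 business days from Wednesday, 2023-08-23 (Aug 24, Aug 25, Aug 28, Aug 29, …, Sep 6, Sep 7, Sep 8, skipping weekends) reaches Friday, 2023-09-08.
Adding 20 calendar days to 2023-09-08 gives 2023-09-28, which is the last day of the response period.
The date termination becomes effective: 72 calendar days after 2023-09-28 is 2023-12-09. That falls on a Saturday, so it rolls to the next business day, Monday, 2023-12-11.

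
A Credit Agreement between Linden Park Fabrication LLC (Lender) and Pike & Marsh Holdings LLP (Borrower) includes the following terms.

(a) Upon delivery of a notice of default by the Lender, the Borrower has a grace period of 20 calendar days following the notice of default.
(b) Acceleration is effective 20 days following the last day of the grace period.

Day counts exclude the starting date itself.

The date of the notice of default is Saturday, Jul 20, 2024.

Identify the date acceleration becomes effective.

Adding 20 calendar days to Jul 20, 2024 gives Aug 9, 2024, which is the last day of the grace period.
The date acceleration becomes effective: Aug 9, 2024 + 20 days = Aug 29, 2024.

Aug 29, 2024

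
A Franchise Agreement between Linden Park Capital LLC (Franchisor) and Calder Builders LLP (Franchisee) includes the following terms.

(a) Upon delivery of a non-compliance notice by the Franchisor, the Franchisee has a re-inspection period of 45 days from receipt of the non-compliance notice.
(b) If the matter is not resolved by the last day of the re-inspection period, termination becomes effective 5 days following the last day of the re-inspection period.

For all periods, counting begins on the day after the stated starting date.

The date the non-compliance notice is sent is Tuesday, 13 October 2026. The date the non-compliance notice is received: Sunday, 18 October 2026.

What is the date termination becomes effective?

7 December 2026

The last day of the re-inspection period: 18 October 2026 + 45 days = 2 December 2026.
The date termination becomes effective: 2 December 2026 + 5 days = 7 December 2026.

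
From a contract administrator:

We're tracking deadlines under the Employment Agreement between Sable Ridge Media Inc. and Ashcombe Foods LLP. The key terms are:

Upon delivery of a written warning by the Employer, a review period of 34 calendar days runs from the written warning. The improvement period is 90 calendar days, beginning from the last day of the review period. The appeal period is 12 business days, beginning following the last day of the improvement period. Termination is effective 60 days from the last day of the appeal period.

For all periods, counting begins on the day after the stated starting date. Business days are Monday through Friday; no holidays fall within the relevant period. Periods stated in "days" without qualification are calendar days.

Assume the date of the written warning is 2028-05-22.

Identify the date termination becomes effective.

2028-12-09

Adding 34 calendar days to 2028-05-22 gives 2028-06-25, which is the last day of the review period.
Adding 90 calendar days to 2028-06-25 gives 2028-09-23, which is the last day of the improvement period.
From Saturday, 2028-09-23, 12 business days (Sep 25, Sep 26, Sep 27, Sep 28, …, Oct 6, Oct 9, Oct 10, skipping weekends) brings us to Tuesday, 2028-10-10, which is the last day of the appeal period.
Adding 60 calendar days to 2028-10-10 gives 2028-12-09, which is the date termination becomes effective.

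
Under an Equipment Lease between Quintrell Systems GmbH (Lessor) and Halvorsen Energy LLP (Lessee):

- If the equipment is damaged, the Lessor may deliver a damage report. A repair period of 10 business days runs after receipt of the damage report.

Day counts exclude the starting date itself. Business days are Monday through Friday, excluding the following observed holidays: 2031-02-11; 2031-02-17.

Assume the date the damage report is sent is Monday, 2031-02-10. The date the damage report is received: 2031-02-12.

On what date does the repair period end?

2031-02-27

From Wednesday, 2031-02-12, 10 business days (Feb 13, Feb 14, Feb 18, Feb 19, Feb 20, Feb 21, Feb 24, Feb 25, Feb 26, Feb 27, skipping weekends and the listed holiday on Feb 17) brings us to Thursday, 2031-02-27, which is the last day of the repair period.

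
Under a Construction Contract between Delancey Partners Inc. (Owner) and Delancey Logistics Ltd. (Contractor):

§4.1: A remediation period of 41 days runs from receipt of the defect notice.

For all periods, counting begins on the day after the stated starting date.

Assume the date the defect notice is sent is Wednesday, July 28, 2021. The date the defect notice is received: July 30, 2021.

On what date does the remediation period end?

September 9, 2021

Adding 41 calendar days to July 30, 2021 gives September 9, 2021, which is the last day of the remediation period.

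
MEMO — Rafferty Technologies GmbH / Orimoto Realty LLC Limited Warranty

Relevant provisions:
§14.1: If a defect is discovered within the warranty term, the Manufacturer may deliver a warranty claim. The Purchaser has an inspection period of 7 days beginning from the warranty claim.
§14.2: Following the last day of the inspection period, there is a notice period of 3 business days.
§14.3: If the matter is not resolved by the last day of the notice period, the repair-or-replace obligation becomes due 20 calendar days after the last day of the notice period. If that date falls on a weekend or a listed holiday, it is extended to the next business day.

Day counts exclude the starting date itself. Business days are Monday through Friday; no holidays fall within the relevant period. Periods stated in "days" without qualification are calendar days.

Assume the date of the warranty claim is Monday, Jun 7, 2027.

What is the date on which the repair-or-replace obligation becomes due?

The last day of the inspection period: 7 calendar days after Jun 7, 2027 is Jun 14, 2027.
The last day of the notice period: 3 business days after Monday, Jun 14, 2027, skipping weekends — Jun 15, Jun 16, Jun 17 — lands on Thursday, Jun 17, 2027.
The date on which the repair-or-replace obligation becomes due: Jun 17, 2027 + 20 days = Jul 7, 2027. Jul 7, 2027 is a Wednesday, so no roll-forward applies.

Jul 7, 2027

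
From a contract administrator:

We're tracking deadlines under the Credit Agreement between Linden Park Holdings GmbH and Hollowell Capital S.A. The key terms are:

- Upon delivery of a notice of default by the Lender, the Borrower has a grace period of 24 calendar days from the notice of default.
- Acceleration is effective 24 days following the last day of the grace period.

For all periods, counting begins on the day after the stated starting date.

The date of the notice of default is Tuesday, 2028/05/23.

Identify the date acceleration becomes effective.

Adding 24 calendar days to 2028/05/23 gives 2028/06/16, which is the last day of the grace period.
The date acceleration becomes effective: 2028/06/16 + 24 days = 2028/07/10.

2028/07/10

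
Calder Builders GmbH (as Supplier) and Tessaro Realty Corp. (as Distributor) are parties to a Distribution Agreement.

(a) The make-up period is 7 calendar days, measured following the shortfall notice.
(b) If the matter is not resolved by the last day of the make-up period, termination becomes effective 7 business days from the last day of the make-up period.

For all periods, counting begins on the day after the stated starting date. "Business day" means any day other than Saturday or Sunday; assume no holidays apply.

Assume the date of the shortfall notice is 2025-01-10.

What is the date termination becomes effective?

2025-01-28

Adding 7 calendar days to 2025-01-10 gives 2025-01-17, which is the last day of the make-up period.
The date termination becomes effective: counting 7 business days from Friday, 2025-01-17 (Jan 20, Jan 21, Jan 22, Jan 23, Jan 24, Jan 27, Jan 28, skipping weekends) reaches Tuesday, 2025-01-28.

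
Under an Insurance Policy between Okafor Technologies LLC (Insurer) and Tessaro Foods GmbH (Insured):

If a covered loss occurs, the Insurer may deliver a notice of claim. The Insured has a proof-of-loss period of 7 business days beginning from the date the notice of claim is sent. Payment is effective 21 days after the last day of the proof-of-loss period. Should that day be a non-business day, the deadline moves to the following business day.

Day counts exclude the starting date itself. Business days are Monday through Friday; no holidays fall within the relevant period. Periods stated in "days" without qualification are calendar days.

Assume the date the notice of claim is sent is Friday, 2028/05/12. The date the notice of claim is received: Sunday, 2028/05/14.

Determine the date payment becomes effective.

2028/06/13

The last day of the proof-of-loss period: counting 7 business days from Friday, 2028/05/12 (May 15, May 16, May 17, May 18, May 19, May 22, May 23, skipping weekends) reaches Tuesday, 2028/05/23.
The date payment becomes effective: 2028/05/23 + 21 days = 2028/06/13. 2028/06/13 is a Tuesday, so no roll-forward applies.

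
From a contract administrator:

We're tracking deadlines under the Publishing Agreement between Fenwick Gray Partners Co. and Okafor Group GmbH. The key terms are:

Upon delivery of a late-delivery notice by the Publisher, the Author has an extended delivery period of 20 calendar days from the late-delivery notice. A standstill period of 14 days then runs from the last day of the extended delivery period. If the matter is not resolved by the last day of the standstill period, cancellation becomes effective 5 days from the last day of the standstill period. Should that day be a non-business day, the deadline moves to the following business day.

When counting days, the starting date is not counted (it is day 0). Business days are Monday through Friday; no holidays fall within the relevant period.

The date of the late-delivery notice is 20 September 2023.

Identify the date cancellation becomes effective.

The last day of the extended delivery period: 20 calendar days after 20 September 2023 is 10 October 2023.
The last day of the standstill period: 14 calendar days after 10 October 2023 is 24 October 2023.
The date cancellation becomes effective: 24 October 2023 + 5 days = 29 October 2023. That falls on a Sunday, so it rolls to the next business day, Monday, 30 October 2023.

30 October 2023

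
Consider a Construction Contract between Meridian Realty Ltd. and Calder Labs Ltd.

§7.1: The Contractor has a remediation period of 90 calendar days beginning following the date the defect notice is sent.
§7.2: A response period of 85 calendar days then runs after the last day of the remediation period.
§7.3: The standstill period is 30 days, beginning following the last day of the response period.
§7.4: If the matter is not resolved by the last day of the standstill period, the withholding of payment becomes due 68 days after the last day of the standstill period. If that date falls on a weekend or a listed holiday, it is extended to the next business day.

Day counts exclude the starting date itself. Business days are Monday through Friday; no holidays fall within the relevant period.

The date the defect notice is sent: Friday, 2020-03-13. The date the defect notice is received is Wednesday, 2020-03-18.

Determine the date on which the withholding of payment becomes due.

The last day of the remediation period: 90 calendar days after 2020-03-13 is 2020-06-11.
Adding 85 calendar days to 2020-06-11 gives 2020-09-04, which is the last day of the response period.
The last day of the standstill period: 30 calendar days after 2020-09-04 is 2020-10-04.
The date on which the withholding of payment becomes due: 68 calendar days after 2020-10-04 is 2020-12-11. 2020-12-11 is a Friday, so no roll-forward applies.

2020-12-11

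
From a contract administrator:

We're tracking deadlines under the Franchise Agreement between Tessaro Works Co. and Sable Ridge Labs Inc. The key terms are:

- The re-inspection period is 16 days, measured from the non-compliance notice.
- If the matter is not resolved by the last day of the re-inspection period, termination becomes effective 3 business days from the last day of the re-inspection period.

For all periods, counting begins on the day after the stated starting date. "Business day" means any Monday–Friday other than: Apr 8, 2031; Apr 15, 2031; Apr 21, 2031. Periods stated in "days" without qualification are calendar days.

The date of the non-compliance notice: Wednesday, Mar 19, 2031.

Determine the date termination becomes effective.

Adding 16 calendar days to Mar 19, 2031 gives Apr 4, 2031, which is the last day of the re-inspection period.
The date termination becomes effective: counting 3 business days from Friday, Apr 4, 2031 (Apr 7, Apr 9, Apr 10, skipping weekends and the listed holiday on Apr 8) reaches Thursday, Apr 10, 2031.

Apr 10, 2031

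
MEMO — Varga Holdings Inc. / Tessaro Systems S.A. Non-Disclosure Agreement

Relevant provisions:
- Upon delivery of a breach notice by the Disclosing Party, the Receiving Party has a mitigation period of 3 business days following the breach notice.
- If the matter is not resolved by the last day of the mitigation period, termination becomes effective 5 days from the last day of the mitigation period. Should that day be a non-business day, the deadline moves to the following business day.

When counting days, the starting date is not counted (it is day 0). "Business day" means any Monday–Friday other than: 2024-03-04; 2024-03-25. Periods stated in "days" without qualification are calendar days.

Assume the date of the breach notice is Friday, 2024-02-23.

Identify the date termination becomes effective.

The last day of the mitigation period: counting 3 business days from Friday, 2024-02-23 (Feb 26, Feb 27, Feb 28, skipping weekends) reaches Wednesday, 2024-02-28.
The date termination becomes effective: 5 calendar days after 2024-02-28 is 2024-03-04. That falls on Monday, a listed holiday, so it rolls to the next business day, Tuesday, 2024-03-05.

2024-03-05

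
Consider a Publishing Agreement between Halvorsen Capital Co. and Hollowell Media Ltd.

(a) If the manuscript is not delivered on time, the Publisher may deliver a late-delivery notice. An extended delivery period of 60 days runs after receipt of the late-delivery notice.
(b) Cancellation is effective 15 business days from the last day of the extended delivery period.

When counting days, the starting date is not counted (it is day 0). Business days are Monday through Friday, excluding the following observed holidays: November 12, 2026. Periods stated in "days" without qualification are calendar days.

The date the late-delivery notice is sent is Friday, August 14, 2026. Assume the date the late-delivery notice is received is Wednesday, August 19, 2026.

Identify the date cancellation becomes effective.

Adding 60 calendar days to August 19, 2026 gives October 18, 2026, which is the last day of the extended delivery period.
The date cancellation becomes effective: counting 15 business days from Sunday, October 18, 2026 (Oct 19, Oct 20, Oct 21, Oct 22, …, Nov 4, Nov 5, Nov 6, skipping weekends) reaches Friday, November 6, 2026.

November 6, 2026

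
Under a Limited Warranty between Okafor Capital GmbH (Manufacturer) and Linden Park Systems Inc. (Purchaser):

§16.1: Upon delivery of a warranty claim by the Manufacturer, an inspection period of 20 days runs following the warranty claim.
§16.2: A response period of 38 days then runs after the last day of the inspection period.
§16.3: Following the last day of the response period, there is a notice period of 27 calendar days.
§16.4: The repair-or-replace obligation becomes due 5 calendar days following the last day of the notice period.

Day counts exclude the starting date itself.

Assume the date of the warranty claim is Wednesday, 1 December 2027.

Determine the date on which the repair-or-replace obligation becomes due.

29 February 2028

Adding 20 calendar days to 1 December 2027 gives 21 December 2027, which is the last day of the inspection period.
Adding 38 calendar days to 21 December 2027 gives 28 January 2028, which is the last day of the response period.
The last day of the notice period: 28 January 2028 + 27 days = 24 February 2028.
The date on which the repair-or-replace obligation becomes due: 5 calendar days after 24 February 2028 is 29 February 2028.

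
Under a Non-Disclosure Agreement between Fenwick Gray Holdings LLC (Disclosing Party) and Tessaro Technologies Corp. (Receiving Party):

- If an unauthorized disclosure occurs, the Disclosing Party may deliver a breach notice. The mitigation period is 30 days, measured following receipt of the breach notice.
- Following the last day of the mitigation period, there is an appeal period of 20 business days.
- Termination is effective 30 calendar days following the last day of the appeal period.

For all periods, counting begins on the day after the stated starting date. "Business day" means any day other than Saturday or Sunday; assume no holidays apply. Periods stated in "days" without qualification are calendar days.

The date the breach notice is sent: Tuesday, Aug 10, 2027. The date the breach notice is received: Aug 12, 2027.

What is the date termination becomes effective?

Nov 7, 2027

The last day of the mitigation period: 30 calendar days after Aug 12, 2027 is Sep 11, 2027.
The last day of the appeal period: counting 20 business days from Saturday, Sep 11, 2027 (Sep 13, Sep 14, Sep 15, Sep 16, …, Oct 6, Oct 7, Oct 8, skipping weekends) reaches Friday, Oct 8, 2027.
Adding 30 calendar days to Oct 8, 2027 gives Nov 7, 2027, which is the date termination becomes effective.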